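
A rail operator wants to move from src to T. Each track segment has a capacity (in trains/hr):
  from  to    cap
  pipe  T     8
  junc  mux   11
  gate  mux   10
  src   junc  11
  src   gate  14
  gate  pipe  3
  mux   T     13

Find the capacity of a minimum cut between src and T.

Max flow = 16 (via 3 augmenting paths).
In the residual at optimum, the set reachable from src is {gate, junc, mux, src}.
Cut edges: gate→pipe (cap 3), mux→T (cap 13). Sum = 16.

16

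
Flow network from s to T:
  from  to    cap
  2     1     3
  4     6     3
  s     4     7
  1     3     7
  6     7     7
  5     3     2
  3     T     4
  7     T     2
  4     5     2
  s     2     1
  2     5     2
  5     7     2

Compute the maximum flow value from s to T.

5

Augment s->4->6->7->T: bottleneck 2. Total 2.
Augment s->4->5->3->T: bottleneck 2. Total 4.
Augment s->2->1->3->T: bottleneck 1. Total 5.
No augmenting path remains in the residual graph.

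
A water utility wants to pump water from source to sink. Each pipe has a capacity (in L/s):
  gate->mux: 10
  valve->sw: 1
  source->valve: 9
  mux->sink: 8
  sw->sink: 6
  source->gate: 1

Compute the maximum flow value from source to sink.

2

Augment source->valve->sw->sink: bottleneck 1. Total 1.
Augment source->gate->mux->sink: bottleneck 1. Total 2.
No augmenting path remains in the residual graph.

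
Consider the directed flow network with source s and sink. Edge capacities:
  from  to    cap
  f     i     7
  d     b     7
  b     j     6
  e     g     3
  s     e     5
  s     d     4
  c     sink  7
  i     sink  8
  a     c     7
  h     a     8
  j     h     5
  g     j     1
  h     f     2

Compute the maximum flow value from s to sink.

Augment s->d->b->j->h->f->i->sink: bottleneck 2. Total 2.
Augment s->d->b->j->h->a->c->sink: bottleneck 2. Total 4.
Augment s->e->g->j->h->a->c->sink: bottleneck 1. Total 5.
No augmenting path remains in the residual graph.

5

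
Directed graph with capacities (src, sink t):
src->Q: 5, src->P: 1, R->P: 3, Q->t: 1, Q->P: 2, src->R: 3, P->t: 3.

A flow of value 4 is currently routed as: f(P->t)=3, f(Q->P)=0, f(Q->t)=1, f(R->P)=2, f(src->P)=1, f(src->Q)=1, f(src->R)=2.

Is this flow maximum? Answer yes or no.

Residual reachable from src: {P, Q, R, src}; t is not reachable.
Saturated cut: Q->t, P->t with total capacity 4 = current flow value. Flow is maximum.

Yes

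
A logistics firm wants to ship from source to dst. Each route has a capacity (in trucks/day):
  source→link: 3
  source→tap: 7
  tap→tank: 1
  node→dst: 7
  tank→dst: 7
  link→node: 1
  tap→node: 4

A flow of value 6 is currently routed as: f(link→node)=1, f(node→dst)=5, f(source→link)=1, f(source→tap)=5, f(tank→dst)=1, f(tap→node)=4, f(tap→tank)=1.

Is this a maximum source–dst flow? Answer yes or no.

Residual reachable from source: {link, source, tap}; dst is not reachable.
Saturated cut: link→node, tap→tank, tap→node with total capacity 6 = current flow value. Flow is maximum.

Yes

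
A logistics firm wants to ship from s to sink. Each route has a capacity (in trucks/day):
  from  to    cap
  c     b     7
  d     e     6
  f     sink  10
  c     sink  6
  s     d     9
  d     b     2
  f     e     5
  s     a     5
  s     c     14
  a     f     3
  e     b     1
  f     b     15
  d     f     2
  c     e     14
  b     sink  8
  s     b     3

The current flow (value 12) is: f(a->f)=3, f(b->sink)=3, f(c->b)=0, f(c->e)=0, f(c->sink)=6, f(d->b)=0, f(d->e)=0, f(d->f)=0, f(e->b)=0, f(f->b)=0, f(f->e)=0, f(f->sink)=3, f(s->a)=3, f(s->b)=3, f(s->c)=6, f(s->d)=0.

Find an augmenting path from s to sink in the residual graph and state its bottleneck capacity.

s->c->b->sink, bottleneck 5

Residual along s->c->b->sink: s->c: 8, c->b: 7, b->sink: 5.
Bottleneck = min = 5.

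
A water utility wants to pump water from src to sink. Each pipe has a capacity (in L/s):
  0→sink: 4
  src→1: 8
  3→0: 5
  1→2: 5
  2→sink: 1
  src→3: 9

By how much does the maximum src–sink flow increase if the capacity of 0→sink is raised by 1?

Original max flow = 5.
After raising cap(0→sink), augmenting paths through that edge carry 1 more unit.
New max flow = 6. Increase = 1.

1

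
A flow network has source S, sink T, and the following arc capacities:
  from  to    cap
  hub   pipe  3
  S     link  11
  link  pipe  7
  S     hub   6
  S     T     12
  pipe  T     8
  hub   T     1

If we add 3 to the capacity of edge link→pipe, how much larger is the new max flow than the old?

Original max flow = 21.
Edge link→pipe does not cross the min cut (source side {S, hub, link, pipe}), so extra capacity there cannot help.
New max flow = 21. Increase = 0.

0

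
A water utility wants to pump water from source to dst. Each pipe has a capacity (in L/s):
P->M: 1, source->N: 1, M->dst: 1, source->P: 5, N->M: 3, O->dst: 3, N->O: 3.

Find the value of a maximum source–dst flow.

Augment source->N->O->dst: bottleneck 1. Total 1.
Augment source->P->M->dst: bottleneck 1. Total 2.
No augmenting path remains in the residual graph.

2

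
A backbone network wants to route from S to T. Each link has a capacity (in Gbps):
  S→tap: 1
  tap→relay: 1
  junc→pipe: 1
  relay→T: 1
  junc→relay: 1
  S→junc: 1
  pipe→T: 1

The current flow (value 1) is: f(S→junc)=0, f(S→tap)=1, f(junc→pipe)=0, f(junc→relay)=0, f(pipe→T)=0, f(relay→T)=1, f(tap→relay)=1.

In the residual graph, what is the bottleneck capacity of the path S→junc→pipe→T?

Residual capacities along the path: S→junc: 1, junc→pipe: 1, pipe→T: 1.
Minimum is 1.

1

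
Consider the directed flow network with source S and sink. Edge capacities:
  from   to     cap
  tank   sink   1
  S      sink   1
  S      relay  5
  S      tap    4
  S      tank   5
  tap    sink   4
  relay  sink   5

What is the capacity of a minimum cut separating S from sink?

Max flow = 11 (via 4 augmenting paths).
In the residual at optimum, the set reachable from S is {S, tank}.
Cut edges: S->tap (cap 4), S->relay (cap 5), S->sink (cap 1), tank->sink (cap 1). Sum = 11.

11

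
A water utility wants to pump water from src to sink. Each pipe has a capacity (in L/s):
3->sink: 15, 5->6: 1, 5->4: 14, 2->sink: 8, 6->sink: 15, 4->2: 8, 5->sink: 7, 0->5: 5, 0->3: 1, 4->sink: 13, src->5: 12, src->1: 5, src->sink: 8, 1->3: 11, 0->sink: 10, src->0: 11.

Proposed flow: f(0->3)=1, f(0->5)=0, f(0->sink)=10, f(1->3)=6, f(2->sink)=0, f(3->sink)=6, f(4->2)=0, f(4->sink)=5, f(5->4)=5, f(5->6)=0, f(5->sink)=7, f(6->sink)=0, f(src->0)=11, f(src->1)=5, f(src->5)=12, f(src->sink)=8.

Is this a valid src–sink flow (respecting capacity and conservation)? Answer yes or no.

Conservation fails at 1: inflow 5 ≠ outflow 6.

No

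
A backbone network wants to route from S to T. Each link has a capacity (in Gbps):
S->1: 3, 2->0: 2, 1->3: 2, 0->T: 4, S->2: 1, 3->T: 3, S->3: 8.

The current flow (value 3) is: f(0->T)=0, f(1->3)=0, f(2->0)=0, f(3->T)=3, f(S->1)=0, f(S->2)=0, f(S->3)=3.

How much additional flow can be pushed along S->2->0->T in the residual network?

1

Residual capacities along the path: S->2: 1, 2->0: 2, 0->T: 4.
Minimum is 1.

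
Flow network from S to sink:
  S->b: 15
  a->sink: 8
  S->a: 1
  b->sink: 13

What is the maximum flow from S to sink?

Augment S->a->sink: bottleneck 1. Total 1.
Augment S->b->sink: bottleneck 13. Total 14.
No augmenting path remains in the residual graph.

14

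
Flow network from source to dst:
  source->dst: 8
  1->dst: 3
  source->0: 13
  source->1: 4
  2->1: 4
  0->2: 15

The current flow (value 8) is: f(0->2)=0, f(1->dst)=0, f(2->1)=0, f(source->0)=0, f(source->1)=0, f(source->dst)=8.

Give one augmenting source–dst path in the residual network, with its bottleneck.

source->1->dst, bottleneck 3

Residual along source->1->dst: source->1: 4, 1->dst: 3.
Bottleneck = min = 3.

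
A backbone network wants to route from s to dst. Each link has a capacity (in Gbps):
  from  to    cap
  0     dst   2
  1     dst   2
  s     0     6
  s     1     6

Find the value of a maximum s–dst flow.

Augment s->0->dst: bottleneck 2. Total 2.
Augment s->1->dst: bottleneck 2. Total 4.
No augmenting path remains in the residual graph.

4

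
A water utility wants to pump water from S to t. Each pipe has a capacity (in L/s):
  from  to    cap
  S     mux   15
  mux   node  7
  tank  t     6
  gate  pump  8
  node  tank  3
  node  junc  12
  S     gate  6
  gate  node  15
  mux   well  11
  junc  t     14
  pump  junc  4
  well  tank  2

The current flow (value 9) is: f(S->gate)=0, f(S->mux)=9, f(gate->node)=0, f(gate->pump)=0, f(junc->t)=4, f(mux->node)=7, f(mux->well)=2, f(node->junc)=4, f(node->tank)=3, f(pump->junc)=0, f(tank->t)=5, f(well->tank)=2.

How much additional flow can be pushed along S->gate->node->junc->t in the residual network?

6

Residual capacities along the path: S->gate: 6, gate->node: 15, node->junc: 8, junc->t: 10.
Minimum is 6.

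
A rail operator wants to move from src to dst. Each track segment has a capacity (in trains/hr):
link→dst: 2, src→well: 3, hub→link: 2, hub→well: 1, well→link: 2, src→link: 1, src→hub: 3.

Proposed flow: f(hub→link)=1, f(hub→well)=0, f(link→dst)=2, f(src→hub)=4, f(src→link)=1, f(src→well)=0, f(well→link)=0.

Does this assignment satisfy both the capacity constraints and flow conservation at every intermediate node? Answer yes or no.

Capacity violated on src→hub: flow 4 > capacity 3.

No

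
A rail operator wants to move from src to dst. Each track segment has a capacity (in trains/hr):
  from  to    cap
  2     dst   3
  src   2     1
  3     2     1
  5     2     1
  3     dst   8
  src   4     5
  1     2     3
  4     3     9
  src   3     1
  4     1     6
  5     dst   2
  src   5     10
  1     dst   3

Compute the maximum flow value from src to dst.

Augment src→3→dst: bottleneck 1. Total 1.
Augment src→5→dst: bottleneck 2. Total 3.
Augment src→2→dst: bottleneck 1. Total 4.
Augment src→4→3→dst: bottleneck 5. Total 9.
Augment src→5→2→dst: bottleneck 1. Total 10.
No augmenting path remains in the residual graph.

10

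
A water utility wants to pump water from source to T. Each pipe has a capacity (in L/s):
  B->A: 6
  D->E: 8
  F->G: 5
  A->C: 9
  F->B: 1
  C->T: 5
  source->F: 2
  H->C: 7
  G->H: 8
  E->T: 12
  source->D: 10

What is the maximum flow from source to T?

10

Augment source->D->E->T: bottleneck 8. Total 8.
Augment source->F->B->A->C->T: bottleneck 1. Total 9.
Augment source->F->G->H->C->T: bottleneck 1. Total 10.
No augmenting path remains in the residual graph.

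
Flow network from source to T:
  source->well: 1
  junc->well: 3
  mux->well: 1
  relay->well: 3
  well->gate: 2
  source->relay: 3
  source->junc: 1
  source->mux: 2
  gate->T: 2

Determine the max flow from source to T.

2

Augment source->well->gate->T: bottleneck 1. Total 1.
Augment source->mux->well->gate->T: bottleneck 1. Total 2.
No augmenting path remains in the residual graph.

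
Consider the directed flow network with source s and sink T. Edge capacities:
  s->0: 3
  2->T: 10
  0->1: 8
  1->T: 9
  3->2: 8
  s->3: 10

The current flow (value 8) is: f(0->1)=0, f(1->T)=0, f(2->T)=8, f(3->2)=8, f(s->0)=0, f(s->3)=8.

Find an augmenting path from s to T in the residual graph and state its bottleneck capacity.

s->0->1->T, bottleneck 3

Residual along s->0->1->T: s->0: 3, 0->1: 8, 1->T: 9.
Bottleneck = min = 3.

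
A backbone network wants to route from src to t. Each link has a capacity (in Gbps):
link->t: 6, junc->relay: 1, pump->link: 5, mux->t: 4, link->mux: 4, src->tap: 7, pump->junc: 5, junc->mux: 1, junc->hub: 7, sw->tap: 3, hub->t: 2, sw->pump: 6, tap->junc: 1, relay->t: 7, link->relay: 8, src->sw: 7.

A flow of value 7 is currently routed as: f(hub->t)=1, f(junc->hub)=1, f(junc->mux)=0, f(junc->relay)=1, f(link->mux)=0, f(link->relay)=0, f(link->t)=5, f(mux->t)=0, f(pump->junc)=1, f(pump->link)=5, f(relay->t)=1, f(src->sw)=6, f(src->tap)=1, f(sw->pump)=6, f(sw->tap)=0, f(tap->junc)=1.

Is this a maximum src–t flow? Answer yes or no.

Yes

Residual reachable from src: {src, sw, tap}; t is not reachable.
Saturated cut: sw->pump, tap->junc with total capacity 7 = current flow value. Flow is maximum.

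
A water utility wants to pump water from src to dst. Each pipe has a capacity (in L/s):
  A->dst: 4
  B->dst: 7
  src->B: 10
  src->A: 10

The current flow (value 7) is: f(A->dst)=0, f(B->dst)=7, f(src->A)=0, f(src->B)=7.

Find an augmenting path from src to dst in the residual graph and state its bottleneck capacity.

Residual along src->A->dst: src->A: 10, A->dst: 4.
Bottleneck = min = 4.

src->A->dst, bottleneck 4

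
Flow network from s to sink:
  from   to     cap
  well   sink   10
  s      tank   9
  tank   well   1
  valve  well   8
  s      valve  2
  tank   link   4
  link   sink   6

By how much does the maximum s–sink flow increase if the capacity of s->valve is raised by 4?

4

Original max flow = 7.
After raising cap(s->valve), augmenting paths through that edge carry 4 more units.
New max flow = 11. Increase = 4.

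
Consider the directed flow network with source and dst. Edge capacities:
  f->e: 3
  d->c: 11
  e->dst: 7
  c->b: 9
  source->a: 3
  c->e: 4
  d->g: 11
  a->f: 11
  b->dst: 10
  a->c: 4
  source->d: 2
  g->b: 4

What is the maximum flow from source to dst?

5

Augment source->a->f->e->dst: bottleneck 3. Total 3.
Augment source->d->c->e->dst: bottleneck 2. Total 5.
No augmenting path remains in the residual graph.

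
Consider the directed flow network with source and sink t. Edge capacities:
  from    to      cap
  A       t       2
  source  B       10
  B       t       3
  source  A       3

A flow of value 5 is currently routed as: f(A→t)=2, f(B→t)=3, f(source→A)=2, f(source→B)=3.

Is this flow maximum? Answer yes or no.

Yes

Residual reachable from source: {A, B, source}; t is not reachable.
Saturated cut: A→t, B→t with total capacity 5 = current flow value. Flow is maximum.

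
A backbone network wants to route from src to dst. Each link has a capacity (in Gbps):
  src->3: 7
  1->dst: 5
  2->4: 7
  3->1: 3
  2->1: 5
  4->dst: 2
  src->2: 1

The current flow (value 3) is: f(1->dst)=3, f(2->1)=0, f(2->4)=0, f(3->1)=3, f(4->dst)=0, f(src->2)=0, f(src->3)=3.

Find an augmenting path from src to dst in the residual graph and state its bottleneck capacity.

src->2->1->dst, bottleneck 1

Residual along src->2->1->dst: src->2: 1, 2->1: 5, 1->dst: 2.
Bottleneck = min = 1.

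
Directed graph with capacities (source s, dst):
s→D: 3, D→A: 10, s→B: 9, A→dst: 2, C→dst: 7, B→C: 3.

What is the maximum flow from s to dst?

Augment s→B→C→dst: bottleneck 3. Total 3.
Augment s→D→A→dst: bottleneck 2. Total 5.
No augmenting path remains in the residual graph.

5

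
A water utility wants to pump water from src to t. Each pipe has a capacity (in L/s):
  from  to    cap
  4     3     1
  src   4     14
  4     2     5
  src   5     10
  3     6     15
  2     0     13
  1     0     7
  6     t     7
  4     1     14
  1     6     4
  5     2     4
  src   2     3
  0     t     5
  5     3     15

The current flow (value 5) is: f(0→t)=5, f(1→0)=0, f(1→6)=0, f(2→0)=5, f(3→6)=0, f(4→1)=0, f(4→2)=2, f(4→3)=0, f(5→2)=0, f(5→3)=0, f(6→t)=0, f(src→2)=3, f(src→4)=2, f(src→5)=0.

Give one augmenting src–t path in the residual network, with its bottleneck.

Residual along src→4→1→6→t: src→4: 12, 4→1: 14, 1→6: 4, 6→t: 7.
Bottleneck = min = 4.

src→4→1→6→t, bottleneck 4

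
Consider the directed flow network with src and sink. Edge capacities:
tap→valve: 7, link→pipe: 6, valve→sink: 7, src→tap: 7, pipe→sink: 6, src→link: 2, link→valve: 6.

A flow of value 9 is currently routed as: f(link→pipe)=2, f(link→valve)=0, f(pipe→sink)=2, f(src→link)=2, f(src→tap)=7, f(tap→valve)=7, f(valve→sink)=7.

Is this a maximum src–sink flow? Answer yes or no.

Yes

Residual reachable from src: {src}; sink is not reachable.
Saturated cut: src→link, src→tap with total capacity 9 = current flow value. Flow is maximum.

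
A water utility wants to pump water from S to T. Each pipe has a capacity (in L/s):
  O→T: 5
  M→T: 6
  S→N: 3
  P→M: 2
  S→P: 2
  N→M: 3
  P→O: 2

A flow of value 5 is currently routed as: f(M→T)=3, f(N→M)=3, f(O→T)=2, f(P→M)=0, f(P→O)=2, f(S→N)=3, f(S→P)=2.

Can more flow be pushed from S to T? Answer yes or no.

Residual reachable from S: {S}; T is not reachable.
Saturated cut: S→P, S→N with total capacity 5 = current flow value. Flow is maximum.

No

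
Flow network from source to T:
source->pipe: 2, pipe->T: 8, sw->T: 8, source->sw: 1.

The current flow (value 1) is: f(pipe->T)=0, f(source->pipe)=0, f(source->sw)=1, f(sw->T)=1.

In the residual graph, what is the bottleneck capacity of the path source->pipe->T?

Residual capacities along the path: source->pipe: 2, pipe->T: 8.
Minimum is 2.

2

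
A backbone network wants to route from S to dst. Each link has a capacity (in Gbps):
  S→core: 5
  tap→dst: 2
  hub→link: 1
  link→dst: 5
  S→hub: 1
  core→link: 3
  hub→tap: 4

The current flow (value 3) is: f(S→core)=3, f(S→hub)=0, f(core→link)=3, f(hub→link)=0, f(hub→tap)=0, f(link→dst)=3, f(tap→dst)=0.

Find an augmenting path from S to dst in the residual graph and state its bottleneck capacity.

S→hub→link→dst, bottleneck 1

Residual along S→hub→link→dst: S→hub: 1, hub→link: 1, link→dst: 2.
Bottleneck = min = 1.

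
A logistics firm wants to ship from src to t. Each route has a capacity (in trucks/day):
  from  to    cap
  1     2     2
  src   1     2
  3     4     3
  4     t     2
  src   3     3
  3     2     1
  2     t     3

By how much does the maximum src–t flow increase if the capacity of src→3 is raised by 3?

Original max flow = 5.
Even with extra capacity on src→3, another cut of capacity 5 remains binding.
New max flow = 5. Increase = 0.

0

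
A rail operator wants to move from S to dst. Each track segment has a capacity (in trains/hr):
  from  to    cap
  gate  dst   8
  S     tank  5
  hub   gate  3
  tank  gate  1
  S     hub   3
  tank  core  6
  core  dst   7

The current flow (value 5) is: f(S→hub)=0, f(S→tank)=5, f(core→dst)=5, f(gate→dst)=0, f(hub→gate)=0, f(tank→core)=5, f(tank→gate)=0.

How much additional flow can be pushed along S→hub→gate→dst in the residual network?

Residual capacities along the path: S→hub: 3, hub→gate: 3, gate→dst: 8.
Minimum is 3.

3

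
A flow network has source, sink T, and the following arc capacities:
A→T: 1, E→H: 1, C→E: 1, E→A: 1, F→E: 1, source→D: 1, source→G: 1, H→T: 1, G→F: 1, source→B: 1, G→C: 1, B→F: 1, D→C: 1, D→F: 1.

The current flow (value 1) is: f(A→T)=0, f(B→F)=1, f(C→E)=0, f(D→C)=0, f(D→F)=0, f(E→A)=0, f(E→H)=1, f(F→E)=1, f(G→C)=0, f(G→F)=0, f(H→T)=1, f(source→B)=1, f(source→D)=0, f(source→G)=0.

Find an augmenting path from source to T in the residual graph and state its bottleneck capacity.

Residual along source→G→C→E→A→T: source→G: 1, G→C: 1, C→E: 1, E→A: 1, A→T: 1.
Bottleneck = min = 1.

source→G→C→E→A→T, bottleneck 1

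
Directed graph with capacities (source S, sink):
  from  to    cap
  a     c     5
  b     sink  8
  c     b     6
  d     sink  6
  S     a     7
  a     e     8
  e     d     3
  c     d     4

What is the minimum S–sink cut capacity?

Max flow = 7 (via 3 augmenting paths).
In the residual at optimum, the set reachable from S is {S}.
Cut edges: S->a (cap 7). Sum = 7.

7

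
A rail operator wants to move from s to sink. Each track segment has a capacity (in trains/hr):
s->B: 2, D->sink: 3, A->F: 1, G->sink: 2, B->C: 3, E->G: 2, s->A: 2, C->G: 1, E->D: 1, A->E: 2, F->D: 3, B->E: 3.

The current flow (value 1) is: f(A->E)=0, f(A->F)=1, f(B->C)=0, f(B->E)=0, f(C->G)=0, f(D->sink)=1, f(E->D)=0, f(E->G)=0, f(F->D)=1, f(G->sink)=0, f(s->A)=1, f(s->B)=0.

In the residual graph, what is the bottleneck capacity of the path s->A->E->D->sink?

1

Residual capacities along the path: s->A: 1, A->E: 2, E->D: 1, D->sink: 2.
Minimum is 1.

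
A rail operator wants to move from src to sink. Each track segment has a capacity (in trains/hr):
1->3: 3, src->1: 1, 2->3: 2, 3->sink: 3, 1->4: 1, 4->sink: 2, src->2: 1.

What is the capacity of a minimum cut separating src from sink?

Max flow = 2 (via 2 augmenting paths).
In the residual at optimum, the set reachable from src is {src}.
Cut edges: src->2 (cap 1), src->1 (cap 1). Sum = 2.

2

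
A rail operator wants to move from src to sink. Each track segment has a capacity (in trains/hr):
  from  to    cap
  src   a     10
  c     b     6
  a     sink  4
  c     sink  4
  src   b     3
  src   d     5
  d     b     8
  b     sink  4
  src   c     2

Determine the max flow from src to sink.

10

Augment src→c→sink: bottleneck 2. Total 2.
Augment src→a→sink: bottleneck 4. Total 6.
Augment src→b→sink: bottleneck 3. Total 9.
Augment src→d→b→sink: bottleneck 1. Total 10.
No augmenting path remains in the residual graph.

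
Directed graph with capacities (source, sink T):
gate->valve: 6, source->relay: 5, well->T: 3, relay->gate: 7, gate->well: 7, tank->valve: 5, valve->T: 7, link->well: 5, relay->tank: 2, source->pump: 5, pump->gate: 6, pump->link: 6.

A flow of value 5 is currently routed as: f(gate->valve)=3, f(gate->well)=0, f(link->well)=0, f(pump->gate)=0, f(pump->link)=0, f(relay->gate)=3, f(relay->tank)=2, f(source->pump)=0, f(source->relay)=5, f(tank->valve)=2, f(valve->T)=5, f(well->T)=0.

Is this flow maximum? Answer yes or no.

No

Residual path source->pump->gate->valve->T has bottleneck 2 > 0.
Pushing 2 along it raises the flow to 7, so the given flow is not maximum.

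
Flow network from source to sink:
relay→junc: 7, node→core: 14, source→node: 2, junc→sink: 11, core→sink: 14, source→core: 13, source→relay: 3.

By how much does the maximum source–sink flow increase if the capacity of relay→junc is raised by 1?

Original max flow = 17.
Edge relay→junc does not cross the min cut (source side {core, node, source}), so extra capacity there cannot help.
New max flow = 17. Increase = 0.

0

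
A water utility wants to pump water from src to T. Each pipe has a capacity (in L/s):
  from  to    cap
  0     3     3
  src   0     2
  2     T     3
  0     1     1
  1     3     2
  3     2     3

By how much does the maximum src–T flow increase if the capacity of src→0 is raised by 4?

Original max flow = 2.
After raising cap(src→0), augmenting paths through that edge carry 1 more unit.
New max flow = 3. Increase = 1.

1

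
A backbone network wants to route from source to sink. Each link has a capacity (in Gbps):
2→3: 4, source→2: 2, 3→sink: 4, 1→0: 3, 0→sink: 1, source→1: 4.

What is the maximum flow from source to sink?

Augment source→1→0→sink: bottleneck 1. Total 1.
Augment source→2→3→sink: bottleneck 2. Total 3.
No augmenting path remains in the residual graph.

3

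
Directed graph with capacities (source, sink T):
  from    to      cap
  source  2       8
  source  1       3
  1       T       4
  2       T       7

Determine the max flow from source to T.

10

Augment source->1->T: bottleneck 3. Total 3.
Augment source->2->T: bottleneck 7. Total 10.
No augmenting path remains in the residual graph.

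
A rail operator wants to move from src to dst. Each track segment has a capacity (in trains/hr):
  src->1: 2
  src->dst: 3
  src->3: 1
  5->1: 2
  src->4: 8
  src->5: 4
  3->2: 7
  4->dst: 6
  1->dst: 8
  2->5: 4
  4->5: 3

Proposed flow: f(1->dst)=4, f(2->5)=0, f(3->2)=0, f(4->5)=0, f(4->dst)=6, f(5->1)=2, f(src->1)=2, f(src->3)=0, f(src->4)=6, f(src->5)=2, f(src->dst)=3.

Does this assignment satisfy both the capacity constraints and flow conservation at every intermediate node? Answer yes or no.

Every edge has 0 ≤ f(e) ≤ cap(e).
At each intermediate node, inflow equals outflow.

Yes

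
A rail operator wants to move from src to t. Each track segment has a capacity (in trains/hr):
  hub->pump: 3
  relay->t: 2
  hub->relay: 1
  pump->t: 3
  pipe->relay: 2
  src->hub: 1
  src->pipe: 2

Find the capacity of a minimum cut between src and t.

Max flow = 3 (via 2 augmenting paths).
In the residual at optimum, the set reachable from src is {src}.
Cut edges: src->hub (cap 1), src->pipe (cap 2). Sum = 3.

3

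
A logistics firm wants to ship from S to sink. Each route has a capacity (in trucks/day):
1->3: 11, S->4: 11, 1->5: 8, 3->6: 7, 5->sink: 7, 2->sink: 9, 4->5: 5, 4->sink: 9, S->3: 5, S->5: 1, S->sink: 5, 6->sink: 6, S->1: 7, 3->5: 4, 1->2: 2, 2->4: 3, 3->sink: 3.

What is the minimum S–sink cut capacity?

Max flow = 29 (via 9 augmenting paths).
In the residual at optimum, the set reachable from S is {S}.
Cut edges: S->1 (cap 7), S->4 (cap 11), S->3 (cap 5), S->5 (cap 1), S->sink (cap 5). Sum = 29.

29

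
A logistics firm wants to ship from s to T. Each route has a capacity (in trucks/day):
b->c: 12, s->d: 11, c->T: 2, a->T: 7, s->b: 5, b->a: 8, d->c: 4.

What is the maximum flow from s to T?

7

Augment s->d->c->T: bottleneck 2. Total 2.
Augment s->b->a->T: bottleneck 5. Total 7.
No augmenting path remains in the residual graph.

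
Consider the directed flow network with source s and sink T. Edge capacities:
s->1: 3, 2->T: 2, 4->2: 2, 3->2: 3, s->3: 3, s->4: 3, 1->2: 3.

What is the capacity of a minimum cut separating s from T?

Max flow = 2 (via 1 augmenting path).
In the residual at optimum, the set reachable from s is {1, 2, 3, 4, s}.
Cut edges: 2->T (cap 2). Sum = 2.

2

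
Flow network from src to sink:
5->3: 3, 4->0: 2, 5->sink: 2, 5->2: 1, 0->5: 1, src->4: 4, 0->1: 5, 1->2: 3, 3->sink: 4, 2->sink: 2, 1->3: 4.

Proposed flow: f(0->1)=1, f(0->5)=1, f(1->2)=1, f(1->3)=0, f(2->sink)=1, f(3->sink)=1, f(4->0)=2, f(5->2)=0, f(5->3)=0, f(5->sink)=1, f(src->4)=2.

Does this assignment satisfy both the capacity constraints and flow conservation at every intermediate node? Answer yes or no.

Conservation fails at 3: inflow 0 ≠ outflow 1.

No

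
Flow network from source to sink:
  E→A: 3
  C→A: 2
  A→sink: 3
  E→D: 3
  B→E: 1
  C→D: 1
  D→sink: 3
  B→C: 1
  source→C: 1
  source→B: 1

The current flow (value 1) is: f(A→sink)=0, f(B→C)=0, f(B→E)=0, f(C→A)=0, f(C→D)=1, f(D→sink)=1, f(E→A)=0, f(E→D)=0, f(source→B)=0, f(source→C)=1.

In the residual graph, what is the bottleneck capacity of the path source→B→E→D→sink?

1

Residual capacities along the path: source→B: 1, B→E: 1, E→D: 3, D→sink: 2.
Minimum is 1.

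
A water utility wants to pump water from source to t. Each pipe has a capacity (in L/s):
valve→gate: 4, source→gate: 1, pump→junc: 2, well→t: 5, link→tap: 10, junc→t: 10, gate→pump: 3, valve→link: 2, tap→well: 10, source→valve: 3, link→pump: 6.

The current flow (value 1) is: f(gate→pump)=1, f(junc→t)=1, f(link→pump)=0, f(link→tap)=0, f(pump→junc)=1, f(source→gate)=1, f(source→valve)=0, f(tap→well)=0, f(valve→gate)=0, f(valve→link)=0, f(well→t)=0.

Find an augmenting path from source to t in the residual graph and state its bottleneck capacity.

source→valve→gate→pump→junc→t, bottleneck 1

Residual along source→valve→gate→pump→junc→t: source→valve: 3, valve→gate: 4, gate→pump: 2, pump→junc: 1, junc→t: 9.
Bottleneck = min = 1.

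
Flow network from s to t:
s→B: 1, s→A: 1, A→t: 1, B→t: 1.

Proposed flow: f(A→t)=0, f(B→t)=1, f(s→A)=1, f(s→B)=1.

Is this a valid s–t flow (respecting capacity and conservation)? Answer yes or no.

No

Conservation fails at A: inflow 1 ≠ outflow 0.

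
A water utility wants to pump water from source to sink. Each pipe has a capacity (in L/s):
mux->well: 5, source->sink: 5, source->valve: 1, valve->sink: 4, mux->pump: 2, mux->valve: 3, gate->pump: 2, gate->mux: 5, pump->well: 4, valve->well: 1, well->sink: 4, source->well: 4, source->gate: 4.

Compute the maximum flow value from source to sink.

13

Augment source->sink: bottleneck 5. Total 5.
Augment source->valve->sink: bottleneck 1. Total 6.
Augment source->well->sink: bottleneck 4. Total 10.
Augment source->gate->mux->valve->sink: bottleneck 3. Total 13.
No augmenting path remains in the residual graph.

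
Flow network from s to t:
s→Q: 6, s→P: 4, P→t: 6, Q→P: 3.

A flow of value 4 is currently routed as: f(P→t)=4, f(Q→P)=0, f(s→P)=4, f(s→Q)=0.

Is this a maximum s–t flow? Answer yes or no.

Residual path s→Q→P→t has bottleneck 2 > 0.
Pushing 2 along it raises the flow to 6, so the given flow is not maximum.

No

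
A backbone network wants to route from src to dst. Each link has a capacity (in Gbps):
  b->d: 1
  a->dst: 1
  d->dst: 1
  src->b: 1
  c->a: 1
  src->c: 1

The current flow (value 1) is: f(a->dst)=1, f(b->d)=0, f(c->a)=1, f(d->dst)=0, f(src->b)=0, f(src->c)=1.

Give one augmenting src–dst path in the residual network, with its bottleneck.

Residual along src->b->d->dst: src->b: 1, b->d: 1, d->dst: 1.
Bottleneck = min = 1.

src->b->d->dst, bottleneck 1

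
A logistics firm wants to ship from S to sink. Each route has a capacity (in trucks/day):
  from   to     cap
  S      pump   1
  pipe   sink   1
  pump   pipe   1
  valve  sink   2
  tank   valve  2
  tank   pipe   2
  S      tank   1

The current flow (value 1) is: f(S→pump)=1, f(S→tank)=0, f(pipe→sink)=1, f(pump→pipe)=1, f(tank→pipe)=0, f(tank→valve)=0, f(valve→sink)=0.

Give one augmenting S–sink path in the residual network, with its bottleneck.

Residual along S→tank→valve→sink: S→tank: 1, tank→valve: 2, valve→sink: 2.
Bottleneck = min = 1.

S→tank→valve→sink, bottleneck 1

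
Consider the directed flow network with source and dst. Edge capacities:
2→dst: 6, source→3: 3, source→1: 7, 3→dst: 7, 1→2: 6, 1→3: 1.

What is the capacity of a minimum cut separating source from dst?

10

Max flow = 10 (via 3 augmenting paths).
In the residual at optimum, the set reachable from source is {source}.
Cut edges: source→1 (cap 7), source→3 (cap 3). Sum = 10.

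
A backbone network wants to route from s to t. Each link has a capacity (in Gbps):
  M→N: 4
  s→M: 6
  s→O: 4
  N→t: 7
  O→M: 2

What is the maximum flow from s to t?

Augment s→M→N→t: bottleneck 4. Total 4.
No augmenting path remains in the residual graph.

4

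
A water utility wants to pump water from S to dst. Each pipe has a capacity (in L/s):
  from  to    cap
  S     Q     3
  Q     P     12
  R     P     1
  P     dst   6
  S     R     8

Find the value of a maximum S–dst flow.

Augment S->R->P->dst: bottleneck 1. Total 1.
Augment S->Q->P->dst: bottleneck 3. Total 4.
No augmenting path remains in the residual graph.

4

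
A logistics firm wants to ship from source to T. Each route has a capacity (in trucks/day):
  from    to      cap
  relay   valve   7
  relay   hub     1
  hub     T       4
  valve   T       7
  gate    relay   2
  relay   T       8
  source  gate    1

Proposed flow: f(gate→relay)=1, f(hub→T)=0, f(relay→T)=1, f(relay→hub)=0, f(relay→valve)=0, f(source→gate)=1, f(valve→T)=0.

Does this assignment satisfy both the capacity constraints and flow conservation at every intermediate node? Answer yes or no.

Yes

Every edge has 0 ≤ f(e) ≤ cap(e).
At each intermediate node, inflow equals outflow.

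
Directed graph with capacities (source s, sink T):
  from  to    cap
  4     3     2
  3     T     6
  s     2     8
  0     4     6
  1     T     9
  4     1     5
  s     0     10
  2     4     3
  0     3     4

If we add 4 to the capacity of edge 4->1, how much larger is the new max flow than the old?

2

Original max flow = 11.
After raising cap(4->1), augmenting paths through that edge carry 2 more units.
New max flow = 13. Increase = 2.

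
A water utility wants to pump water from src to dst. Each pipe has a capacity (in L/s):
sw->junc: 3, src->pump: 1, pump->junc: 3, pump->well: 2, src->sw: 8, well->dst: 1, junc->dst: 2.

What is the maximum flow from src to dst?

3

Augment src->sw->junc->dst: bottleneck 2. Total 2.
Augment src->pump->well->dst: bottleneck 1. Total 3.
No augmenting path remains in the residual graph.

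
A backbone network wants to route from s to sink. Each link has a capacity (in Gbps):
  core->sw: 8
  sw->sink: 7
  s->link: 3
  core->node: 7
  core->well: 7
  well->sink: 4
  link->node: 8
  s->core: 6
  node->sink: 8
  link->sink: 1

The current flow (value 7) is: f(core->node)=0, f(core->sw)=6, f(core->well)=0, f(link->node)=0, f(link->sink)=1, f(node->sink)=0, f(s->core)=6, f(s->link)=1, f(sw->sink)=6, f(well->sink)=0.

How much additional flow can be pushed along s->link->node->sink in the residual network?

Residual capacities along the path: s->link: 2, link->node: 8, node->sink: 8.
Minimum is 2.

2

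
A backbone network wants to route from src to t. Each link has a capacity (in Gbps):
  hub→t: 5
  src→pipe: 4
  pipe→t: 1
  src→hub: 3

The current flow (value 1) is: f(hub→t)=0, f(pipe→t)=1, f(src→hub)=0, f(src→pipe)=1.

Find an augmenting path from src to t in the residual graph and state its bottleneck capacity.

src→hub→t, bottleneck 3

Residual along src→hub→t: src→hub: 3, hub→t: 5.
Bottleneck = min = 3.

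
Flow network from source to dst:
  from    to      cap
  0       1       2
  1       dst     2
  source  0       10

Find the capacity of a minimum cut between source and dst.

Max flow = 2 (via 1 augmenting path).
In the residual at optimum, the set reachable from source is {0, source}.
Cut edges: 0→1 (cap 2). Sum = 2.

2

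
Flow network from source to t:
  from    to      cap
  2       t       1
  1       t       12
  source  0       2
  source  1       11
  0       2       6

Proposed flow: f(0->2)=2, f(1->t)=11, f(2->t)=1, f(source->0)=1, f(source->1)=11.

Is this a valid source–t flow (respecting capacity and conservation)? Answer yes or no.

Conservation fails at 0: inflow 1 ≠ outflow 2.

No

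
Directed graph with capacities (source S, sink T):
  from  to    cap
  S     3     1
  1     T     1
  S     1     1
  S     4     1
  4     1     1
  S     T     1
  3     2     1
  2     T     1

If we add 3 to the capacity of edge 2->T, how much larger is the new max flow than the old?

0

Original max flow = 3.
Edge 2->T does not cross the min cut (source side {1, 4, S}), so extra capacity there cannot help.
New max flow = 3. Increase = 0.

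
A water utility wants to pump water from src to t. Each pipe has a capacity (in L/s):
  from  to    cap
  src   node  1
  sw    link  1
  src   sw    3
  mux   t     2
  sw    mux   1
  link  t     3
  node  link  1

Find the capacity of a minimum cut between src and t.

Max flow = 3 (via 3 augmenting paths).
In the residual at optimum, the set reachable from src is {src, sw}.
Cut edges: src->node (cap 1), sw->mux (cap 1), sw->link (cap 1). Sum = 3.

3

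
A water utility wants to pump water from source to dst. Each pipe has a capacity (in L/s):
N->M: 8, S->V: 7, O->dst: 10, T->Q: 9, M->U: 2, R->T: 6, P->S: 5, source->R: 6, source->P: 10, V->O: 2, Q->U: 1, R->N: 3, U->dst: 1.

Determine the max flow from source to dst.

3

Augment source->P->S->V->O->dst: bottleneck 2. Total 2.
Augment source->R->T->Q->U->dst: bottleneck 1. Total 3.
No augmenting path remains in the residual graph.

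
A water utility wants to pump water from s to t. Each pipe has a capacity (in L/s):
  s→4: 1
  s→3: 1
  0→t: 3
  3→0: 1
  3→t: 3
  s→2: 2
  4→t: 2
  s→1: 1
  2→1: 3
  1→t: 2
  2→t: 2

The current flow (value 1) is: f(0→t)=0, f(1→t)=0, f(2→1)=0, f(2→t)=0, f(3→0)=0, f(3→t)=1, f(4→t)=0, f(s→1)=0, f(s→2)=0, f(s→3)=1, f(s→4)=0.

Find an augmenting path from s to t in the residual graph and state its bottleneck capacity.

Residual along s→4→t: s→4: 1, 4→t: 2.
Bottleneck = min = 1.

s→4→t, bottleneck 1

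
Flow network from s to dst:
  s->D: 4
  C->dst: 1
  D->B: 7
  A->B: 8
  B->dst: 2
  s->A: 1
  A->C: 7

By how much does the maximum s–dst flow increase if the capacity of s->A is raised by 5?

Original max flow = 3.
Even with extra capacity on s->A, another cut of capacity 3 remains binding.
New max flow = 3. Increase = 0.

0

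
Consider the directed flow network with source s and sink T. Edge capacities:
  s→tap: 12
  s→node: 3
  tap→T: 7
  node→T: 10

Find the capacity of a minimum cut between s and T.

10

Max flow = 10 (via 2 augmenting paths).
In the residual at optimum, the set reachable from s is {s, tap}.
Cut edges: s→node (cap 3), tap→T (cap 7). Sum = 10.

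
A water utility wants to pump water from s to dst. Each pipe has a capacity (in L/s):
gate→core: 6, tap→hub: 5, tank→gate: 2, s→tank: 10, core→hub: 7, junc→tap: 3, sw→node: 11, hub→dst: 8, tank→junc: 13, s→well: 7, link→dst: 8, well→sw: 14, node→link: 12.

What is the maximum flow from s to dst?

12

Augment s→tank→gate→core→hub→dst: bottleneck 2. Total 2.
Augment s→tank→junc→tap→hub→dst: bottleneck 3. Total 5.
Augment s→well→sw→node→link→dst: bottleneck 7. Total 12.
No augmenting path remains in the residual graph.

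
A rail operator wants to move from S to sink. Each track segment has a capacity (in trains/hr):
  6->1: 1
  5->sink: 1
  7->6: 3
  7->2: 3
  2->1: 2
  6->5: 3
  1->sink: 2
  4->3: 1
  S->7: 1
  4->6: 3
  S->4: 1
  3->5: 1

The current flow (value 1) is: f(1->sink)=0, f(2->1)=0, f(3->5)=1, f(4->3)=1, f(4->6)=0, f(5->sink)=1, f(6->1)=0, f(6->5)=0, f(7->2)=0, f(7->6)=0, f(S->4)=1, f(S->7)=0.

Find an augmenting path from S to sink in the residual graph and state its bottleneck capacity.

S->7->6->1->sink, bottleneck 1

Residual along S->7->6->1->sink: S->7: 1, 7->6: 3, 6->1: 1, 1->sink: 2.
Bottleneck = min = 1.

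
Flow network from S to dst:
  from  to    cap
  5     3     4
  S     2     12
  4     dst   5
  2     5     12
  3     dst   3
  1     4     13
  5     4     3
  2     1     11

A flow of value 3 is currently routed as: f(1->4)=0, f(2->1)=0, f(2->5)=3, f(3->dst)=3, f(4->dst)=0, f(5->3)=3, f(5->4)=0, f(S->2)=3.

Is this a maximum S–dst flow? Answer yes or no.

Residual path S->2->5->4->dst has bottleneck 3 > 0.
Pushing 3 along it raises the flow to 6, so the given flow is not maximum.

No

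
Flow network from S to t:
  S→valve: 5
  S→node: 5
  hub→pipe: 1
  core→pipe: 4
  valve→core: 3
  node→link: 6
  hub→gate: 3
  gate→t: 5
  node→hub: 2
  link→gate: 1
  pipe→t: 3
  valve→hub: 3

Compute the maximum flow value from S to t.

7

Augment S→valve→core→pipe→t: bottleneck 3. Total 3.
Augment S→valve→hub→gate→t: bottleneck 2. Total 5.
Augment S→node→hub→gate→t: bottleneck 1. Total 6.
Augment S→node→link→gate→t: bottleneck 1. Total 7.
No augmenting path remains in the residual graph.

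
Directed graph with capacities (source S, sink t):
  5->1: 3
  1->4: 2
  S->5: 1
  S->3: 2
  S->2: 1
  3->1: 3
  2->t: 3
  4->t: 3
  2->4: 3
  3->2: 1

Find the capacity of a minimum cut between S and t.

4

Max flow = 4 (via 4 augmenting paths).
In the residual at optimum, the set reachable from S is {S}.
Cut edges: S->3 (cap 2), S->5 (cap 1), S->2 (cap 1). Sum = 4.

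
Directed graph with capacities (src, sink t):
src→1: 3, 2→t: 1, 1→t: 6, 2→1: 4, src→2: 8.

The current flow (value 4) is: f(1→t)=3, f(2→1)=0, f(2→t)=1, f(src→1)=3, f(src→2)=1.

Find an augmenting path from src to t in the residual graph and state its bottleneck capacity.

Residual along src→2→1→t: src→2: 7, 2→1: 4, 1→t: 3.
Bottleneck = min = 3.

src→2→1→t, bottleneck 3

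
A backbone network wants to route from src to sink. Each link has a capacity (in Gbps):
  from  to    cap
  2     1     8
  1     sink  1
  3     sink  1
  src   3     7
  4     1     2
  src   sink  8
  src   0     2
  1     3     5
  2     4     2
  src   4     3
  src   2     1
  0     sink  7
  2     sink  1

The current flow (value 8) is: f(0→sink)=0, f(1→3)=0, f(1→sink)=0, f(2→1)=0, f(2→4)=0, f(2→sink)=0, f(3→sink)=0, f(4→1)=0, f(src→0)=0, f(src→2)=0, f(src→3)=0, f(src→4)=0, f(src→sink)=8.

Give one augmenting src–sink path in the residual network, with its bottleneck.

src→0→sink, bottleneck 2

Residual along src→0→sink: src→0: 2, 0→sink: 7.
Bottleneck = min = 2.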